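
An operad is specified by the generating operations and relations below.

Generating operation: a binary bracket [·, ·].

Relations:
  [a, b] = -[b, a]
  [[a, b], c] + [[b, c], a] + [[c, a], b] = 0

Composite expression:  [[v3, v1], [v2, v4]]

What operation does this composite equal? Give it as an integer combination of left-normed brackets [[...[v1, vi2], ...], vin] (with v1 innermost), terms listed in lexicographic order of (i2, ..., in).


-[[[v1, v3], v2], v4] + [[[v1, v3], v4], v2]

In the tensor algebra, words opening v1 carry the v1-anchored form.
Composite bracket: [[v3, v1], [v2, v4]]
Full expansion: 8 signed words from ab - ba (2^3 = 8).
Keep just the words that open with v1:
  from v1v3v2v4, sign -1: term -[[[v1, v3], v2], v4]
  from v1v3v4v2, sign +1: term +[[[v1, v3], v4], v2]


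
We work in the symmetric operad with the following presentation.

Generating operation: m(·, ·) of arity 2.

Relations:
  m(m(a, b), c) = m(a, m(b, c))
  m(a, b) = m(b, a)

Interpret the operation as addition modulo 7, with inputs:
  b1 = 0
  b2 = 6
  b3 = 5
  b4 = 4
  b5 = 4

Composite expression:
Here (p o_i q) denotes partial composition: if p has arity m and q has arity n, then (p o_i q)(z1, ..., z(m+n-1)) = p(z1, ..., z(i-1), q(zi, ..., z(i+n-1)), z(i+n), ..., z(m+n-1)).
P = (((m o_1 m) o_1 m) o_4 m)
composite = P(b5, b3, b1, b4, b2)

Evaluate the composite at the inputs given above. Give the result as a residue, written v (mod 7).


5 (mod 7)

m(b5, b3) = 2
m(m(b5, b3), b1) = 2
m(b4, b2) = 3
m(m(m(b5, b3), b1), m(b4, b2)) = 5


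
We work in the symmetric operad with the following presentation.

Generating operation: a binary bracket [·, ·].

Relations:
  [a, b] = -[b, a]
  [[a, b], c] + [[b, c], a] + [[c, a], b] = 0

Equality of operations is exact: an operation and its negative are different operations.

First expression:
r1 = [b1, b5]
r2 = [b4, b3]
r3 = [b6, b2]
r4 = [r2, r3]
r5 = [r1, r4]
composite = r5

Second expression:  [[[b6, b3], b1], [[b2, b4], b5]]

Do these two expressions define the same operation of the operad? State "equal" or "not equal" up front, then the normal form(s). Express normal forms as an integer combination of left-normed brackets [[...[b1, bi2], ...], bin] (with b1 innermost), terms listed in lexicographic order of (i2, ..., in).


not equal — first -[[[[[b1, b5], b2], b6], b3], b4] + [[[[[b1, b5], b2], b6], b4], b3] + [[[[[b1, b5], b3], b4], b2], b6] - [[[[[b1, b5], b3], b4], b6], b2] - [[[[[b1, b5], b4], b3], b2], b6] + [[[[[b1, b5], b4], b3], b6], b2] + [[[[[b1, b5], b6], b2], b3], b4] - [[[[[b1, b5], b6], b2], b4], b3], second [[[[[b1, b3], b6], b2], b4], b5] - [[[[[b1, b3], b6], b4], b2], b5] - [[[[[b1, b3], b6], b5], b2], b4] + [[[[[b1, b3], b6], b5], b4], b2] - [[[[[b1, b6], b3], b2], b4], b5] + [[[[[b1, b6], b3], b4], b2], b5] + [[[[[b1, b6], b3], b5], b2], b4] - [[[[[b1, b6], b3], b5], b4], b2]

Reducing the first expression gives -[[[[[b1, b5], b2], b6], b3], b4] + [[[[[b1, b5], b2], b6], b4], b3] + [[[[[b1, b5], b3], b4], b2], b6] - [[[[[b1, b5], b3], b4], b6], b2] - [[[[[b1, b5], b4], b3], b2], b6] + [[[[[b1, b5], b4], b3], b6], b2] + [[[[[b1, b5], b6], b2], b3], b4] - [[[[[b1, b5], b6], b2], b4], b3]
Reducing the second expression gives [[[[[b1, b3], b6], b2], b4], b5] - [[[[[b1, b3], b6], b4], b2], b5] - [[[[[b1, b3], b6], b5], b2], b4] + [[[[[b1, b3], b6], b5], b4], b2] - [[[[[b1, b6], b3], b2], b4], b5] + [[[[[b1, b6], b3], b4], b2], b5] + [[[[[b1, b6], b3], b5], b2], b4] - [[[[[b1, b6], b3], b5], b4], b2]
Different reductions; not equal.


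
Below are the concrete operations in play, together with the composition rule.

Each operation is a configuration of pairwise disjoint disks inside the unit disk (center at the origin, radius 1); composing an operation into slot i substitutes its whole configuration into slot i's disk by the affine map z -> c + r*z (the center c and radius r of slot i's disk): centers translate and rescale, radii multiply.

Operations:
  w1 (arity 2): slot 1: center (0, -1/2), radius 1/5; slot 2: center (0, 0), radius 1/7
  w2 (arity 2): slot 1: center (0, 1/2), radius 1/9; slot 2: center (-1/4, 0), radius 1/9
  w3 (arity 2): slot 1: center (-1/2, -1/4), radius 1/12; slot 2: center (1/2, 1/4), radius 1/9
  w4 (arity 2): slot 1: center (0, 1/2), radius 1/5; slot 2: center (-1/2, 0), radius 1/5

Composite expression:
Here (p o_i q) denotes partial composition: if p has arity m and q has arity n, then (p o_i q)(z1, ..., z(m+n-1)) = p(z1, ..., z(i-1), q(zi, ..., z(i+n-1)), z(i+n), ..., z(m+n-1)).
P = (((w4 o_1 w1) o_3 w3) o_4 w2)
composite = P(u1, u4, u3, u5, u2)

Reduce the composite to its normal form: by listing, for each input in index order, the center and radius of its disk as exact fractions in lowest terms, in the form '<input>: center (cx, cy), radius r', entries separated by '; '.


Each u-disk chains the slot maps above it in w4; radii multiply.
input u1: applying the 2 nested substitutions gives center (0, 2/5), radius 1/25
input u4: applying the 2 nested substitutions gives center (0, 1/2), radius 1/35
input u3: applying the 2 nested substitutions gives center (-3/5, -1/20), radius 1/60
input u5: applying the 3 nested substitutions gives center (-2/5, 11/180), radius 1/405
input u2: applying the 3 nested substitutions gives center (-73/180, 1/20), radius 1/405

u1: center (0, 2/5), radius 1/25; u2: center (-73/180, 1/20), radius 1/405; u3: center (-3/5, -1/20), radius 1/60; u4: center (0, 1/2), radius 1/35; u5: center (-2/5, 11/180), radius 1/405


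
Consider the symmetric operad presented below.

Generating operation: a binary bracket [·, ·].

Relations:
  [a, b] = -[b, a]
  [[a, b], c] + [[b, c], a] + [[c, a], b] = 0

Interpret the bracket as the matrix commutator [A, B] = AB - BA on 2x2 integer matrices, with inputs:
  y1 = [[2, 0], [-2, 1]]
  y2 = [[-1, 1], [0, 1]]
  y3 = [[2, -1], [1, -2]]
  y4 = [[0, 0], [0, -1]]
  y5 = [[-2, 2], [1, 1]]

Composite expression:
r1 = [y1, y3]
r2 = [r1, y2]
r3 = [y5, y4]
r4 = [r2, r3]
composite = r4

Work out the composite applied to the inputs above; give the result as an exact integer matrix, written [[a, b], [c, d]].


[y1, y3] = [[-2, -1], [-9, 2]]
[[y1, y3], y2] = [[9, -6], [18, -9]]
[y5, y4] = [[0, -2], [1, 0]]
[[[y1, y3], y2], [y5, y4]] = [[30, -36], [-18, -30]]

[[30, -36], [-18, -30]]


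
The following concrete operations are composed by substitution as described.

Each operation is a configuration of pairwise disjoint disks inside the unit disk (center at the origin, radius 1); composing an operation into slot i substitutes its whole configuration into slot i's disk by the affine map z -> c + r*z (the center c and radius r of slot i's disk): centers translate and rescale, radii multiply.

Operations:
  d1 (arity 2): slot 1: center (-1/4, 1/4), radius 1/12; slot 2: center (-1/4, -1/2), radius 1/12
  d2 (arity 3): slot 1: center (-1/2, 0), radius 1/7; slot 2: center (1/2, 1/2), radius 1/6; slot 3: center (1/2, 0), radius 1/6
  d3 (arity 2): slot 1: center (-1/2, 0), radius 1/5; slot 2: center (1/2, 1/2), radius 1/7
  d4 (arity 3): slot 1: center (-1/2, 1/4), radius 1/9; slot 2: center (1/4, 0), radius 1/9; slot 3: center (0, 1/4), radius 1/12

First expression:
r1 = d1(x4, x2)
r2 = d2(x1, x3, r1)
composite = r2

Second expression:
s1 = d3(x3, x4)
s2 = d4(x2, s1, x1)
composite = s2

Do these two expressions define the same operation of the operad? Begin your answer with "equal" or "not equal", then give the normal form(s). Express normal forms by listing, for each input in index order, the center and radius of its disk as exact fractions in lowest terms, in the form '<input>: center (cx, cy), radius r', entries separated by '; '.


not equal: they reduce to x1: center (-1/2, 0), radius 1/7; x2: center (11/24, -1/12), radius 1/72; x3: center (1/2, 1/2), radius 1/6; x4: center (11/24, 1/24), radius 1/72 and x1: center (0, 1/4), radius 1/12; x2: center (-1/2, 1/4), radius 1/9; x3: center (7/36, 0), radius 1/45; x4: center (11/36, 1/18), radius 1/63

Reducing the first expression gives x1: center (-1/2, 0), radius 1/7; x2: center (11/24, -1/12), radius 1/72; x3: center (1/2, 1/2), radius 1/6; x4: center (11/24, 1/24), radius 1/72
Reducing the second expression gives x1: center (0, 1/4), radius 1/12; x2: center (-1/2, 1/4), radius 1/9; x3: center (7/36, 0), radius 1/45; x4: center (11/36, 1/18), radius 1/63
The forms do not match — not equal.


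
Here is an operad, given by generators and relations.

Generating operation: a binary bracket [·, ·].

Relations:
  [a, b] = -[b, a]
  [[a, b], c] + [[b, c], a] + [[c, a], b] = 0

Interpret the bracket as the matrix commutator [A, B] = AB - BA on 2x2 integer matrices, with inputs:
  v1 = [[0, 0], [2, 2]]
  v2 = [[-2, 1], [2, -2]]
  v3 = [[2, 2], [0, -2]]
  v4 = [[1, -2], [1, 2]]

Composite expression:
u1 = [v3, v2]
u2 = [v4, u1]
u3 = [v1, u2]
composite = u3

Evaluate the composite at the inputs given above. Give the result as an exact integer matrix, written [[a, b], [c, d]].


[[-24, -24], [48, 24]]

[v3, v2] = [[4, 4], [-8, -4]]
[v4, [v3, v2]] = [[12, 12], [0, -12]]
[v1, [v4, [v3, v2]]] = [[-24, -24], [48, 24]]


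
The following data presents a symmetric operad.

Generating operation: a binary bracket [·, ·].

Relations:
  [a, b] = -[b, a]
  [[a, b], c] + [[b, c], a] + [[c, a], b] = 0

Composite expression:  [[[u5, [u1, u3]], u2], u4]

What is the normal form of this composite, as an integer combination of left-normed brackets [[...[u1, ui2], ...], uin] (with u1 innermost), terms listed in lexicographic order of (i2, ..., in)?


-[[[[u1, u3], u5], u2], u4]

In the tensor algebra, words opening u1 carry the u1-anchored form.
Composite bracket: [[[u5, [u1, u3]], u2], u4]
Applying ab - ba throughout gives 16 signed words (2^4 = 16).
Words beginning with u1 determine it all:
  the word u1u3u5u2u4 carries sign -1 and contributes -[[[[u1, u3], u5], u2], u4]


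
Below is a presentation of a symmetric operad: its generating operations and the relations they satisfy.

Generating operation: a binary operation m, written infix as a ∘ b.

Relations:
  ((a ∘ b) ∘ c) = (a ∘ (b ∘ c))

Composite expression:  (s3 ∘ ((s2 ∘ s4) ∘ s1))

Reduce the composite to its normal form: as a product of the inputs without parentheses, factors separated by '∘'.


Key point: m is associative — brackets drop, the s-order remains.
(s2 ∘ s4) linearizes to s2 ∘ s4
((s2 ∘ s4) ∘ s1) linearizes to s2 ∘ s4 ∘ s1
(s3 ∘ ((s2 ∘ s4) ∘ s1)) linearizes to s3 ∘ s2 ∘ s4 ∘ s1

s3 ∘ s2 ∘ s4 ∘ s1


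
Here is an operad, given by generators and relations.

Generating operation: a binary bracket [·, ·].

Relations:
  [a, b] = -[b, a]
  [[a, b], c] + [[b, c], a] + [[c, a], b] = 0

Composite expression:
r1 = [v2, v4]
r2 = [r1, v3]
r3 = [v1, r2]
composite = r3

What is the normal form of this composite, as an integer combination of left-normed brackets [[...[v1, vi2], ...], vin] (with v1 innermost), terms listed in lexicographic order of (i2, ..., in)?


In the tensor algebra, words opening v1 carry the v1-anchored form.
Composite bracket: [v1, [[v2, v4], v3]]
Each bracket splits as ab - ba, giving 8 signed words (2^3 = 8).
Only words starting with v1 matter:
  the word v1v2v4v3 carries sign +1 and contributes +[[[v1, v2], v4], v3]
  the word v1v3v2v4 carries sign -1 and contributes -[[[v1, v3], v2], v4]
  the word v1v3v4v2 carries sign +1 and contributes +[[[v1, v3], v4], v2]
  the word v1v4v2v3 carries sign -1 and contributes -[[[v1, v4], v2], v3]

[[[v1, v2], v4], v3] - [[[v1, v3], v2], v4] + [[[v1, v3], v4], v2] - [[[v1, v4], v2], v3]


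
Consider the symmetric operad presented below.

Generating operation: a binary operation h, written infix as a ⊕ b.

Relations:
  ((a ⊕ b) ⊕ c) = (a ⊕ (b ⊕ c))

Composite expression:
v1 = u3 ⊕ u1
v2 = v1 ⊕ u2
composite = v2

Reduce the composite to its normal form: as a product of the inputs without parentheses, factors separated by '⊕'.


u3 ⊕ u1 ⊕ u2


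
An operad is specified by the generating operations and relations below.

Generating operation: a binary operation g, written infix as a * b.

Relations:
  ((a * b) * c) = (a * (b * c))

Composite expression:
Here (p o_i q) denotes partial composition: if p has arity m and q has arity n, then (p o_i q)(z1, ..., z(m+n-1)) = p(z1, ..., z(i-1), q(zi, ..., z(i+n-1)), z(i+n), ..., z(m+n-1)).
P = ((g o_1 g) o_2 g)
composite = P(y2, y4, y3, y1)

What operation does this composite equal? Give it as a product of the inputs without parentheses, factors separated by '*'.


y2 * y4 * y3 * y1

Associativity of g dissolves the nesting; only the y-input order survives.
(y4 * y3) reduces to y4 * y3
(y2 * (y4 * y3)) reduces to y2 * y4 * y3
((y2 * (y4 * y3)) * y1) reduces to y2 * y4 * y3 * y1


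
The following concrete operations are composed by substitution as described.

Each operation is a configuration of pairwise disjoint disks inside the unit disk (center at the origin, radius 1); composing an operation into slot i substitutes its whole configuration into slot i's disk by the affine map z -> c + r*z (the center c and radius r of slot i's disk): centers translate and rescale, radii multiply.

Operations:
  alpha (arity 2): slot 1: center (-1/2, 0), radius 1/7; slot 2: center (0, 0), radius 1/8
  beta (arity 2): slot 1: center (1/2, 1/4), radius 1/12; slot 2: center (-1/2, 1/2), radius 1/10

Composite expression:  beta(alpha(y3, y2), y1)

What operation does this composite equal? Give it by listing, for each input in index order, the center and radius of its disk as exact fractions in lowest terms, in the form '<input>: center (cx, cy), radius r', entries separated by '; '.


Follow each y-input down from beta: c' goes to c + r*c', radius to r*r'.
tracing y3 down its 2-map path: center (11/24, 1/4), radius 1/84
tracing y2 down its 2-map path: center (1/2, 1/4), radius 1/96
tracing y1 down its 1-map path: center (-1/2, 1/2), radius 1/10

y1: center (-1/2, 1/2), radius 1/10; y2: center (1/2, 1/4), radius 1/96; y3: center (11/24, 1/4), radius 1/84


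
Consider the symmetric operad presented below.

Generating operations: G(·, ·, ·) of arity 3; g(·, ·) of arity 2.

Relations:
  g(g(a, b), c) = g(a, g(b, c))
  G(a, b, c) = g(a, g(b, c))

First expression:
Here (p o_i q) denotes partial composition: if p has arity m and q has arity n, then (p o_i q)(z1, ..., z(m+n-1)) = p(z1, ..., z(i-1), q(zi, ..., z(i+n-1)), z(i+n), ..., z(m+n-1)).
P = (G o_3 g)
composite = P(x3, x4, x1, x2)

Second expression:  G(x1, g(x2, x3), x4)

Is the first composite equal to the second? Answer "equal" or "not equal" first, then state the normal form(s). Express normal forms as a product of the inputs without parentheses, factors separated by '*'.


not equal; the first gives x3 * x4 * x1 * x2 and the second x1 * x2 * x3 * x4

The first expression, normalized: x3 * x4 * x1 * x2
The second expression, normalized: x1 * x2 * x3 * x4
They disagree, so not equal.


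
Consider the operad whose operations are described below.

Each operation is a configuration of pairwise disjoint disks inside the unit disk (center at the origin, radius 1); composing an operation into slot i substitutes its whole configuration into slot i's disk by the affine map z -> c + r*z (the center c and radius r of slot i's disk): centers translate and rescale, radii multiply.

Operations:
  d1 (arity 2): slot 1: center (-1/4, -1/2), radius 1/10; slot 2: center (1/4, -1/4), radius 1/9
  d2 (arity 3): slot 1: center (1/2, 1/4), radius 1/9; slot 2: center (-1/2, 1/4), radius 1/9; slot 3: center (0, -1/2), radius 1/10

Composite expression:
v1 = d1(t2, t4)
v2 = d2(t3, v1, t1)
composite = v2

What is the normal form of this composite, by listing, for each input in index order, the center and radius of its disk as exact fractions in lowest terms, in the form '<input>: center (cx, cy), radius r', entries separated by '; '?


t1: center (0, -1/2), radius 1/10; t2: center (-19/36, 7/36), radius 1/90; t3: center (1/2, 1/4), radius 1/9; t4: center (-17/36, 2/9), radius 1/81

Below d2, radii multiply path by path; the t-disk centers shift.
for t3, the 1-step affine chain lands on center (1/2, 1/4), radius 1/9
for t2, the 2-step affine chain lands on center (-19/36, 7/36), radius 1/90
for t4, the 2-step affine chain lands on center (-17/36, 2/9), radius 1/81
for t1, the 1-step affine chain lands on center (0, -1/2), radius 1/10


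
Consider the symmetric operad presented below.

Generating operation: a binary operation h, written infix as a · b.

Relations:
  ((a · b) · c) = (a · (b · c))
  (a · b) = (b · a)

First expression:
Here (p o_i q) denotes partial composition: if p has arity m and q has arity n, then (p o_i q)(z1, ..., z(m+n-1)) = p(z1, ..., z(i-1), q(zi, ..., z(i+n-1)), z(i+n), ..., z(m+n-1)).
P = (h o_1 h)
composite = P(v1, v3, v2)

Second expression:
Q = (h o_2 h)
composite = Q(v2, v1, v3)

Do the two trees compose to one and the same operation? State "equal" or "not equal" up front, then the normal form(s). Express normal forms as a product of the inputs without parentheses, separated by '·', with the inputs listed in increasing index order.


Reducing the first expression gives v1 · v2 · v3
Reducing the second expression gives v1 · v2 · v3
One common form — equal.

equal: each reduces to v1 · v2 · v3


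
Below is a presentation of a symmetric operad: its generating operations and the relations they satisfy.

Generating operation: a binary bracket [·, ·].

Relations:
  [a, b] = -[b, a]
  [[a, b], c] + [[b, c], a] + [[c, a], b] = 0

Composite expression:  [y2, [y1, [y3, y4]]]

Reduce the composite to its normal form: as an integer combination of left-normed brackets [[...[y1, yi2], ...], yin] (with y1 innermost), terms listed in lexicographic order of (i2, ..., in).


-[[[y1, y3], y4], y2] + [[[y1, y4], y3], y2]

In the tensor algebra, words opening y1 carry the y1-anchored form.
Composite bracket: [y2, [y1, [y3, y4]]]
The bracket unfolds into 8 signed words via [a, b] = ab - ba (2^3 = 8).
Collect the words opening with y1:
  y1y3y4y2 appears with sign -1, giving the term -[[[y1, y3], y4], y2]
  y1y4y3y2 appears with sign +1, giving the term +[[[y1, y4], y3], y2]


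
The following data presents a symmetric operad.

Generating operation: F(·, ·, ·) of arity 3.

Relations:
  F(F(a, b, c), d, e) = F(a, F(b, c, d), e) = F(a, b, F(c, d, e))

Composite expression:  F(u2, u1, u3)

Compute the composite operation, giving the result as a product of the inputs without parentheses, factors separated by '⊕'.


u2 ⊕ u1 ⊕ u3

Under associativity of F, the answer is the u's in reading order.
F(u2, u1, u3) flattens to u2 ⊕ u1 ⊕ u3


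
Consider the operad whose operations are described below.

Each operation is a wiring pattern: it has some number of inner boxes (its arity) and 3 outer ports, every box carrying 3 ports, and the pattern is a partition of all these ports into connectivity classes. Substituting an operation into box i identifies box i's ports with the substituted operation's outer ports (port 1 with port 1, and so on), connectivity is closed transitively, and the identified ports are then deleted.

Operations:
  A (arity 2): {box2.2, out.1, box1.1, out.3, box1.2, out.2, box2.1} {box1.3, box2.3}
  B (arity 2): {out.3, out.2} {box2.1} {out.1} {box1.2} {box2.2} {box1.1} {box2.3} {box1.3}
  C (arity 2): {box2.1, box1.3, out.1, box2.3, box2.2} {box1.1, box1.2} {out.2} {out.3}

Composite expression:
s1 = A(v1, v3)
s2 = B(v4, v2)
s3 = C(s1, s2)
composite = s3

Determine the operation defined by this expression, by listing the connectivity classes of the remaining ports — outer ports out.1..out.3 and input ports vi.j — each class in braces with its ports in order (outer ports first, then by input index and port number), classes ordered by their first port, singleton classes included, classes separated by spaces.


{out.1, v1.1, v1.2, v3.1, v3.2} {out.2} {out.3} {v1.3, v3.3} {v2.1} {v2.2} {v2.3} {v4.1} {v4.2} {v4.3}


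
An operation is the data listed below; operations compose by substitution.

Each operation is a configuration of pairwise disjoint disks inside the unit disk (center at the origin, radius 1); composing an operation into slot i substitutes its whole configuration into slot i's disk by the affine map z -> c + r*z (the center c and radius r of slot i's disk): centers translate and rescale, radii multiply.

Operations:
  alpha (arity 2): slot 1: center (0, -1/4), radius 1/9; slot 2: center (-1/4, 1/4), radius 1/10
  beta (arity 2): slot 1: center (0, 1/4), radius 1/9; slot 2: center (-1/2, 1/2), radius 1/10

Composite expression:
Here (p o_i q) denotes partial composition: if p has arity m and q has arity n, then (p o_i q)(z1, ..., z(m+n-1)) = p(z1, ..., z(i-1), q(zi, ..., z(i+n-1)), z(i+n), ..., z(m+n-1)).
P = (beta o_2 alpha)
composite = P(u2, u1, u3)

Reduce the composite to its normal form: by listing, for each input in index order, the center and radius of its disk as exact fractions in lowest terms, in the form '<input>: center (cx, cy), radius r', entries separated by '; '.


u1: center (-1/2, 19/40), radius 1/90; u2: center (0, 1/4), radius 1/9; u3: center (-21/40, 21/40), radius 1/100

Affine substitution under beta: radii multiply and u-centers shift.
input u2: applying the 1 nested substitution gives center (0, 1/4), radius 1/9
input u1: applying the 2 nested substitutions gives center (-1/2, 19/40), radius 1/90
input u3: applying the 2 nested substitutions gives center (-21/40, 21/40), radius 1/100


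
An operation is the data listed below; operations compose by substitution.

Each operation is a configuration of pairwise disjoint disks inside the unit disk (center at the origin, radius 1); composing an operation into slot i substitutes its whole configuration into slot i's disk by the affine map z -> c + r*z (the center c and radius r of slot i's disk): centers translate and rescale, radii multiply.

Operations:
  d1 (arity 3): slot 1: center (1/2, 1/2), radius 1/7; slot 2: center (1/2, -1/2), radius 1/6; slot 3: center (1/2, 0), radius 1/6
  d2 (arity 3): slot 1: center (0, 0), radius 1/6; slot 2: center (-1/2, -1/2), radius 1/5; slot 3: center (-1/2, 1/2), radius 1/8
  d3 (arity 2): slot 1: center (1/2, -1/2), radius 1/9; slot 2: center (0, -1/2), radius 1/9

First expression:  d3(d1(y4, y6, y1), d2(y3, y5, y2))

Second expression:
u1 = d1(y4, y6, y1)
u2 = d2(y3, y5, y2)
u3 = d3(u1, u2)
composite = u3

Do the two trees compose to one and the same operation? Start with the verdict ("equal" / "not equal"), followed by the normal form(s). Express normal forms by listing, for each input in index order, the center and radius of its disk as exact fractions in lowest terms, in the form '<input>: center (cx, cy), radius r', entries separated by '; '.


equal: each reduces to y1: center (5/9, -1/2), radius 1/54; y2: center (-1/18, -4/9), radius 1/72; y3: center (0, -1/2), radius 1/54; y4: center (5/9, -4/9), radius 1/63; y5: center (-1/18, -5/9), radius 1/45; y6: center (5/9, -5/9), radius 1/54

Normal form of the first expression: y1: center (5/9, -1/2), radius 1/54; y2: center (-1/18, -4/9), radius 1/72; y3: center (0, -1/2), radius 1/54; y4: center (5/9, -4/9), radius 1/63; y5: center (-1/18, -5/9), radius 1/45; y6: center (5/9, -5/9), radius 1/54
Normal form of the second expression: y1: center (5/9, -1/2), radius 1/54; y2: center (-1/18, -4/9), radius 1/72; y3: center (0, -1/2), radius 1/54; y4: center (5/9, -4/9), radius 1/63; y5: center (-1/18, -5/9), radius 1/45; y6: center (5/9, -5/9), radius 1/54
Both agree, so they are equal.


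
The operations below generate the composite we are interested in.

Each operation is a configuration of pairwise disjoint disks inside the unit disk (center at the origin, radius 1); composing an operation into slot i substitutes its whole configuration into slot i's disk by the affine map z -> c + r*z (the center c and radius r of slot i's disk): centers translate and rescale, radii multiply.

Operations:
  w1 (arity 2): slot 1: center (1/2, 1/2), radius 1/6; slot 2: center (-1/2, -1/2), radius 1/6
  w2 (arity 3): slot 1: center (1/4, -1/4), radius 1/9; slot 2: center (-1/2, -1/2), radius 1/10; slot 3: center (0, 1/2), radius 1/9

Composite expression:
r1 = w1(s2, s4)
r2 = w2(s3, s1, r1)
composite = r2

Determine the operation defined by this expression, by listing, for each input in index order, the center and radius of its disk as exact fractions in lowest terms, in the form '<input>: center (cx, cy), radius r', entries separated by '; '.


s1: center (-1/2, -1/2), radius 1/10; s2: center (1/18, 5/9), radius 1/54; s3: center (1/4, -1/4), radius 1/9; s4: center (-1/18, 4/9), radius 1/54

Affine substitution under w2: radii multiply and s-centers shift.
tracing s3 down its 1-map path: center (1/4, -1/4), radius 1/9
tracing s1 down its 1-map path: center (-1/2, -1/2), radius 1/10
tracing s2 down its 2-map path: center (1/18, 5/9), radius 1/54
tracing s4 down its 2-map path: center (-1/18, 4/9), radius 1/54


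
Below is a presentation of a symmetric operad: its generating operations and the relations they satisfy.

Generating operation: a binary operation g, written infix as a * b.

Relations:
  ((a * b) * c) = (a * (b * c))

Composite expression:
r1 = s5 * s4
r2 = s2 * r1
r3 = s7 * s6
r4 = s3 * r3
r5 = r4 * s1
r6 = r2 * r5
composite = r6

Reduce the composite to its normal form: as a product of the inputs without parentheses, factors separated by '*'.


s2 * s5 * s4 * s3 * s7 * s6 * s1

All parenthesizations of g agree; list the s-inputs left to right.
(s5 * s4) flattens to s5 * s4
(s2 * (s5 * s4)) flattens to s2 * s5 * s4
(s7 * s6) flattens to s7 * s6
(s3 * (s7 * s6)) flattens to s3 * s7 * s6
((s3 * (s7 * s6)) * s1) flattens to s3 * s7 * s6 * s1
((s2 * (s5 * s4)) * ((s3 * (s7 * s6)) * s1)) flattens to s2 * s5 * s4 * s3 * s7 * s6 * s1


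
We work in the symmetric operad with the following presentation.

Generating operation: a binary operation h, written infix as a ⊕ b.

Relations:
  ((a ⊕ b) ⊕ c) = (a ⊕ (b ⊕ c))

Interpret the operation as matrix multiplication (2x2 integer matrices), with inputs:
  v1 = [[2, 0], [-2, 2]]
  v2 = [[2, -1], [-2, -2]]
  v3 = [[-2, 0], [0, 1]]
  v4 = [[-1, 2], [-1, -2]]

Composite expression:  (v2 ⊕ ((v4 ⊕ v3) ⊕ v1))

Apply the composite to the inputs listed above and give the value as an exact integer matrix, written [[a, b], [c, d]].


[[-8, 12], [-16, 0]]


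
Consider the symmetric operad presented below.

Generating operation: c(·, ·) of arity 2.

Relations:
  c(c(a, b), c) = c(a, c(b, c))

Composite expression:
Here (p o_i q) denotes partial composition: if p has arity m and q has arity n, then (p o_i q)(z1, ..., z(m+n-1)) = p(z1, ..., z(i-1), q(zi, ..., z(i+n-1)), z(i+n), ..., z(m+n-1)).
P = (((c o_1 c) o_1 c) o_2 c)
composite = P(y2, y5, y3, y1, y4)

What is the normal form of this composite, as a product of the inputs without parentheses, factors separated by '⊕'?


y2 ⊕ y5 ⊕ y3 ⊕ y1 ⊕ y4


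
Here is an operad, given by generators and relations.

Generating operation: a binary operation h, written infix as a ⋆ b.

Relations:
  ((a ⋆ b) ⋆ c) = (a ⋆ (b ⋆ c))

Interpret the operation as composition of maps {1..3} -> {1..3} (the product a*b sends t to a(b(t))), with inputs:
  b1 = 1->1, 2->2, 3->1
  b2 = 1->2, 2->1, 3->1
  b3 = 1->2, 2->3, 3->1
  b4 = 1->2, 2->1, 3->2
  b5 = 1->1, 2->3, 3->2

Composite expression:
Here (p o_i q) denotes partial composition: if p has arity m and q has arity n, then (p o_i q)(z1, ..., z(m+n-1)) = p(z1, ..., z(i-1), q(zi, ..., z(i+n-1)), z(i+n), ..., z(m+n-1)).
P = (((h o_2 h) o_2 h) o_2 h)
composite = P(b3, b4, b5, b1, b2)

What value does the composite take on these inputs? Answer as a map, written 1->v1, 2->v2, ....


1->3, 2->3, 3->3

(b4 ⋆ b5) = 1->2, 2->2, 3->1
((b4 ⋆ b5) ⋆ b1) = 1->2, 2->2, 3->2
(((b4 ⋆ b5) ⋆ b1) ⋆ b2) = 1->2, 2->2, 3->2
(b3 ⋆ (((b4 ⋆ b5) ⋆ b1) ⋆ b2)) = 1->3, 2->3, 3->3


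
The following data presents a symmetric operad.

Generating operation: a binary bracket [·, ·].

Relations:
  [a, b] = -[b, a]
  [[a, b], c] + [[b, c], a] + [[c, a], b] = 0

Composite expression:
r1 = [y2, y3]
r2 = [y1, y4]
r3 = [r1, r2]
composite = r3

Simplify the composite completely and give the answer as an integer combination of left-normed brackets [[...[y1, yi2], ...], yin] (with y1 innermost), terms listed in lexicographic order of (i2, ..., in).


Skip Jacobi rewriting: expand, keep y1-initial words, read off terms.
Composite bracket: [[y2, y3], [y1, y4]]
Under [a, b] = ab - ba we get 8 signed associative words (2^3 = 8).
Keep just the words that open with y1:
  the word y1y4y2y3 carries sign -1 and contributes -[[[y1, y4], y2], y3]
  the word y1y4y3y2 carries sign +1 and contributes +[[[y1, y4], y3], y2]

-[[[y1, y4], y2], y3] + [[[y1, y4], y3], y2]


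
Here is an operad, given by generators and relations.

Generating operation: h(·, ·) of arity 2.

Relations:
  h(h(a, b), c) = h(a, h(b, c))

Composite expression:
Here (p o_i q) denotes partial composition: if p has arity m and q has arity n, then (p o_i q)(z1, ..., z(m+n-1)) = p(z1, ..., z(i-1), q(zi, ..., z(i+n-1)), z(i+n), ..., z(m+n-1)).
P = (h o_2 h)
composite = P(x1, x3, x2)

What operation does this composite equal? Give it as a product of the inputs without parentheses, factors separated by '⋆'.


x1 ⋆ x3 ⋆ x2

All parenthesizations of h agree; list the x-inputs left to right.
h(x3, x2) reduces to x3 ⋆ x2
h(x1, h(x3, x2)) reduces to x1 ⋆ x3 ⋆ x2


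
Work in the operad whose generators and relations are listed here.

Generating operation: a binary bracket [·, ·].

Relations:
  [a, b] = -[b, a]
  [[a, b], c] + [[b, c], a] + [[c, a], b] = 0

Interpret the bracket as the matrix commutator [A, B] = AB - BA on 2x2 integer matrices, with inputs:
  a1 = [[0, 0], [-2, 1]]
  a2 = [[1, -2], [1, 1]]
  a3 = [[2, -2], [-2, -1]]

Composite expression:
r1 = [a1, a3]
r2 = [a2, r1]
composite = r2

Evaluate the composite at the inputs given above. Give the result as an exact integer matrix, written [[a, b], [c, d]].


[a1, a3] = [[-4, 2], [-8, 4]]
[a2, [a1, a3]] = [[14, -16], [-8, -14]]

[[14, -16], [-8, -14]]


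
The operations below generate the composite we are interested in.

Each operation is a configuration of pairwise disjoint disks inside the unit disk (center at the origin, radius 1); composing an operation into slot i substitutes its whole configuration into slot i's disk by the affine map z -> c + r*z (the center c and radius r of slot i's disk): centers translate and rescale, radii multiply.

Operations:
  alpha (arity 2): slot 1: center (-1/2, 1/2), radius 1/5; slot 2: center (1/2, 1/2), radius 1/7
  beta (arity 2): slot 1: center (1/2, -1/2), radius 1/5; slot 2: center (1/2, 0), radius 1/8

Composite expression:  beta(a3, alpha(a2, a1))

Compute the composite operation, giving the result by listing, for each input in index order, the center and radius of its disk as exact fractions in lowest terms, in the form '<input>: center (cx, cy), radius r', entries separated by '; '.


Only the slot chain above each a matters under beta; compose those maps.
for a3, the 1-step affine chain lands on center (1/2, -1/2), radius 1/5
for a2, the 2-step affine chain lands on center (7/16, 1/16), radius 1/40
for a1, the 2-step affine chain lands on center (9/16, 1/16), radius 1/56

a1: center (9/16, 1/16), radius 1/56; a2: center (7/16, 1/16), radius 1/40; a3: center (1/2, -1/2), radius 1/5


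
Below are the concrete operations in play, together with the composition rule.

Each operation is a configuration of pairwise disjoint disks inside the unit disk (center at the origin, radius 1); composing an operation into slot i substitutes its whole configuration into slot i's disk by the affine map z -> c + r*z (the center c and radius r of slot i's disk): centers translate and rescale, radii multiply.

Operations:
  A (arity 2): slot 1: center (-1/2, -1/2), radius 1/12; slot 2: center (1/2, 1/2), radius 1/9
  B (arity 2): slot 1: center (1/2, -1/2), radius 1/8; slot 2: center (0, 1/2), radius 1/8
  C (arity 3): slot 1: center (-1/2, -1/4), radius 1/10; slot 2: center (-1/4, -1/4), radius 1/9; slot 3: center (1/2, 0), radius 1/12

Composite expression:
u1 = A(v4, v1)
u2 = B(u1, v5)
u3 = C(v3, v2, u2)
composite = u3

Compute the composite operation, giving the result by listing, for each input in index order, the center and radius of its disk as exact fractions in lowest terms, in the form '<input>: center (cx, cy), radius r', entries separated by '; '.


Each v-disk chains the slot maps above it in C; radii multiply.
v3: after 1 affine step, its disk has center (-1/2, -1/4), radius 1/10
v2: after 1 affine step, its disk has center (-1/4, -1/4), radius 1/9
v4: after 3 affine steps, its disk has center (103/192, -3/64), radius 1/1152
v1: after 3 affine steps, its disk has center (35/64, -7/192), radius 1/864
v5: after 2 affine steps, its disk has center (1/2, 1/24), radius 1/96

v1: center (35/64, -7/192), radius 1/864; v2: center (-1/4, -1/4), radius 1/9; v3: center (-1/2, -1/4), radius 1/10; v4: center (103/192, -3/64), radius 1/1152; v5: center (1/2, 1/24), radius 1/96


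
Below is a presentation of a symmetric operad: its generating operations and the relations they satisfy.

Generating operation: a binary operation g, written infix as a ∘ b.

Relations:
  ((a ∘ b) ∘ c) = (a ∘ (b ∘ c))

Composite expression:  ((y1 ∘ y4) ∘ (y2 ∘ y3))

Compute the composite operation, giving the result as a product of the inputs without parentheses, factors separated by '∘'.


All parenthesizations of g agree; list the y-inputs left to right.
(y1 ∘ y4) unparenthesizes to y1 ∘ y4
(y2 ∘ y3) unparenthesizes to y2 ∘ y3
((y1 ∘ y4) ∘ (y2 ∘ y3)) unparenthesizes to y1 ∘ y4 ∘ y2 ∘ y3

y1 ∘ y4 ∘ y2 ∘ y3


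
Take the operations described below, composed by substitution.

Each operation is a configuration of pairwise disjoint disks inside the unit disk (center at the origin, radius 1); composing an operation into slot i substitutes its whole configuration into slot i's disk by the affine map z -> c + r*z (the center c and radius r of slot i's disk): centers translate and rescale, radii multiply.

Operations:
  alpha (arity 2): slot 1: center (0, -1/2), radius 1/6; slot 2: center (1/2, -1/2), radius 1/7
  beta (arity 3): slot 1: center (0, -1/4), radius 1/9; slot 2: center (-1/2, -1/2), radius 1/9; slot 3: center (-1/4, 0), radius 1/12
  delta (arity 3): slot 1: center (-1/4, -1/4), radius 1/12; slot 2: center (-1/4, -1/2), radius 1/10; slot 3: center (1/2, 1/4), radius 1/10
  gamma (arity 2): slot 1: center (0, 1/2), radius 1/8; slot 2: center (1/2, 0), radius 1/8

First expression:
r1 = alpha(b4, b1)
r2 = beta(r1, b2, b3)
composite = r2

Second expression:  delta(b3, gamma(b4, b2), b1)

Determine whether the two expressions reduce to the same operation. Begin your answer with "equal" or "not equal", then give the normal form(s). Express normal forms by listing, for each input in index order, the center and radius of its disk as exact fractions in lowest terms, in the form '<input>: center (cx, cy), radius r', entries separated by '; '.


The first expression reduces to b1: center (1/18, -11/36), radius 1/63; b2: center (-1/2, -1/2), radius 1/9; b3: center (-1/4, 0), radius 1/12; b4: center (0, -11/36), radius 1/54
The second expression reduces to b1: center (1/2, 1/4), radius 1/10; b2: center (-1/5, -1/2), radius 1/80; b3: center (-1/4, -1/4), radius 1/12; b4: center (-1/4, -9/20), radius 1/80
They disagree, so not equal.

not equal: they reduce to b1: center (1/18, -11/36), radius 1/63; b2: center (-1/2, -1/2), radius 1/9; b3: center (-1/4, 0), radius 1/12; b4: center (0, -11/36), radius 1/54 and b1: center (1/2, 1/4), radius 1/10; b2: center (-1/5, -1/2), radius 1/80; b3: center (-1/4, -1/4), radius 1/12; b4: center (-1/4, -9/20), radius 1/80


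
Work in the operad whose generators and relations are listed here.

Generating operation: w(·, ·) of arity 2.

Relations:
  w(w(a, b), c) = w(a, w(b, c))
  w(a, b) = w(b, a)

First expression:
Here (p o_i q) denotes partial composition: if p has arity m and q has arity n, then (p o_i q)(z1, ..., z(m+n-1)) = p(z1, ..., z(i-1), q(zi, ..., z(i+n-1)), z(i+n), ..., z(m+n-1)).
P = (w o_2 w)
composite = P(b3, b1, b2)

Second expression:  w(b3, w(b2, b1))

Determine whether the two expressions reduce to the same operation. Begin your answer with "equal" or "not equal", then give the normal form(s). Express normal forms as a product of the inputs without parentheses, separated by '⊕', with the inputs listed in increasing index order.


equal: each reduces to b1 ⊕ b2 ⊕ b3

Reducing the first expression gives b1 ⊕ b2 ⊕ b3
Reducing the second expression gives b1 ⊕ b2 ⊕ b3
The normal forms match — equal.


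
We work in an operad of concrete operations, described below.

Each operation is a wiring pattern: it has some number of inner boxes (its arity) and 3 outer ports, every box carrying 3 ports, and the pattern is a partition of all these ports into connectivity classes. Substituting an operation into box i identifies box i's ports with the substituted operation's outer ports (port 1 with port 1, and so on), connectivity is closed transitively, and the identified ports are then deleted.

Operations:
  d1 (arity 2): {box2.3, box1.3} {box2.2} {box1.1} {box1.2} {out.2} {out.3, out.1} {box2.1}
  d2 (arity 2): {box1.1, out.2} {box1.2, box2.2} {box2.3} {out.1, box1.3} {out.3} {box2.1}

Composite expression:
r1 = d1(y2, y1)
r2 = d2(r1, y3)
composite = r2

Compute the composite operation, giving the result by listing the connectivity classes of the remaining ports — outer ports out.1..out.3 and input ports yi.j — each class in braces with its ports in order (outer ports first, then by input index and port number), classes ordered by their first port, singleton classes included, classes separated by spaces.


{out.1, out.2} {out.3} {y1.1} {y1.2} {y1.3, y2.3} {y2.1} {y2.2} {y3.1} {y3.2} {y3.3}

Substituting into d2 glues patterns; closure does the rest.
after d1, the pattern on (y2, y1) reads {out.1, out.3} {out.2} {y1.1} {y1.2} {y1.3, y2.3} {y2.1} {y2.2} (out.j = its outer ports)
after d2, the pattern on (y2, y1, y3) reads {out.1, out.2} {out.3} {y1.1} {y1.2} {y1.3, y2.3} {y2.1} {y2.2} {y3.1} {y3.2} {y3.3} (out.j = its outer ports)


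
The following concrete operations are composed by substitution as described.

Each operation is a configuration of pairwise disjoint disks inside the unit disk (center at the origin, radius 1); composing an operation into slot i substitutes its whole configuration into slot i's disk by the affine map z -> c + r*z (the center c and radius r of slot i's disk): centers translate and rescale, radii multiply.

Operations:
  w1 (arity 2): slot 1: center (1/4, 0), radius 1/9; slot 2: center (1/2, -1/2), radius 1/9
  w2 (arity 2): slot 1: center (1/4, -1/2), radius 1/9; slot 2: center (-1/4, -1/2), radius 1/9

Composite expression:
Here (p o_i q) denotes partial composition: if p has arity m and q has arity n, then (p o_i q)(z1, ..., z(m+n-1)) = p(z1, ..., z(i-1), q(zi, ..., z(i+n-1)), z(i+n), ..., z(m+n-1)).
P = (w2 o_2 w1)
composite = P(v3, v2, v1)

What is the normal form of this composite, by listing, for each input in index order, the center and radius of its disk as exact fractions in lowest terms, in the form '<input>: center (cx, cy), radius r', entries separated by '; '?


v1: center (-7/36, -5/9), radius 1/81; v2: center (-2/9, -1/2), radius 1/81; v3: center (1/4, -1/2), radius 1/9

Only the slot chain above each v matters under w2; compose those maps.
input v3: applying the 1 nested substitution gives center (1/4, -1/2), radius 1/9
input v2: applying the 2 nested substitutions gives center (-2/9, -1/2), radius 1/81
input v1: applying the 2 nested substitutions gives center (-7/36, -5/9), radius 1/81


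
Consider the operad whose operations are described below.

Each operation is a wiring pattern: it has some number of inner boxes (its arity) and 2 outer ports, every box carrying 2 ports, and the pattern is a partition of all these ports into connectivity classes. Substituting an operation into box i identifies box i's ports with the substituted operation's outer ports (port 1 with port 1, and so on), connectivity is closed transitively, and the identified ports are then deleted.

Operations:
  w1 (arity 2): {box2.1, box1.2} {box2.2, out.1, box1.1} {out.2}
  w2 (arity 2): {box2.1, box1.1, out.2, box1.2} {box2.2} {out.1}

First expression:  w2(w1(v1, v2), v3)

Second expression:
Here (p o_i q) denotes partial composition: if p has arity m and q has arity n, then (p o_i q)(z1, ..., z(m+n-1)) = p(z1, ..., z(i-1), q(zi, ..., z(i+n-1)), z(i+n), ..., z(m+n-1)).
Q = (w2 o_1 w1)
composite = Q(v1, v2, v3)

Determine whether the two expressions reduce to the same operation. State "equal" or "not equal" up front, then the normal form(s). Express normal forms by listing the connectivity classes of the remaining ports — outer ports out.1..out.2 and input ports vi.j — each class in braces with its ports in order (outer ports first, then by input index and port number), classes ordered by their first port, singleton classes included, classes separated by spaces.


equal; both compose to {out.1} {out.2, v1.1, v2.2, v3.1} {v1.2, v2.1} {v3.2}

Normal form of the first expression: {out.1} {out.2, v1.1, v2.2, v3.1} {v1.2, v2.1} {v3.2}
Normal form of the second expression: {out.1} {out.2, v1.1, v2.2, v3.1} {v1.2, v2.1} {v3.2}
Identical normal forms: equal.
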